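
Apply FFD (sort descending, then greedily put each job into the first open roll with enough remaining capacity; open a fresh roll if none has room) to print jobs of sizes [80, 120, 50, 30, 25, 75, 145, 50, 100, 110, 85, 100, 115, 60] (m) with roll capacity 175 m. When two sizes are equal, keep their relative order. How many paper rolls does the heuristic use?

7

Sorted descending: 145, 120, 115, 110, 100, 100, 85, 80, 75, 60, 50, 50, 30, 25.
  145 → roll 1 (new)  [load 145/175]
  120 → roll 2 (new)  [load 120/175]
  115 → roll 3 (new)  [load 115/175]
  110 → roll 4 (new)  [load 110/175]
  100 → roll 5 (new)  [load 100/175]
  100 → roll 6 (new)  [load 100/175]
  85 → roll 7 (new)  [load 85/175]
  80 → roll 7  [load 165/175]
  75 → roll 5  [load 175/175]
  60 → roll 3  [load 175/175]
  50 → roll 2  [load 170/175]
  50 → roll 4  [load 160/175]
  30 → roll 1  [load 175/175]
  25 → roll 6  [load 125/175]
7 paper rolls opened.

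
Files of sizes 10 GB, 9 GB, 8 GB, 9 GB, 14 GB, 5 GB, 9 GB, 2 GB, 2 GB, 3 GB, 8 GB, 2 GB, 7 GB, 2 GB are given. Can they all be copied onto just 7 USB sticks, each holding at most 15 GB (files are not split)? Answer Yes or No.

A valid assignment using 7 USB sticks:
  USB stick 1: 14 = 14
  USB stick 2: 10 + 5 = 15
  USB stick 3: 9 + 3 + 2 = 14
  USB stick 4: 9 + 2 + 2 + 2 = 15
  USB stick 5: 9 = 9
  USB stick 6: 8 + 7 = 15
  USB stick 7: 8 = 8
Every load is within 15 GB, so 7 USB sticks suffice.

Yes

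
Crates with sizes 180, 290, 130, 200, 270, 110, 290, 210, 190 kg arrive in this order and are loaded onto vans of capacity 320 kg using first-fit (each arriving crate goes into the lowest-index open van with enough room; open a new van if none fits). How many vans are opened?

7

  180 → van 1 (new)  [load 180/320]
  290 → van 2 (new)  [load 290/320]
  130 → van 1  [load 310/320]
  200 → van 3 (new)  [load 200/320]
  270 → van 4 (new)  [load 270/320]
  110 → van 3  [load 310/320]
  290 → van 5 (new)  [load 290/320]
  210 → van 6 (new)  [load 210/320]
  190 → van 7 (new)  [load 190/320]
7 vans opened.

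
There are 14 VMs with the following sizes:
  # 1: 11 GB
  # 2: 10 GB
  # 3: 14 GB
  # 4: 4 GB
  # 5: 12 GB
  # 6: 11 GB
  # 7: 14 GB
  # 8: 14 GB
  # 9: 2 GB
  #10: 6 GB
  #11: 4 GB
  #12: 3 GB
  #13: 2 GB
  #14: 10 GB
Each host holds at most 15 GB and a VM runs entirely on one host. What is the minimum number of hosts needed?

Total = 14 + 14 + 14 + 12 + 11 + 11 + 10 + 10 + 6 + 4 + 4 + 3 + 2 + 2 = 117 GB.
Lower bound: ⌈117/15⌉ = 8 hosts.
A packing using 9 hosts:
  host 1: 14 = 14
  host 2: 14 = 14
  host 3: 14 = 14
  host 4: 12 + 3 = 15
  host 5: 11 + 4 = 15
  host 6: 11 + 4 = 15
  host 7: 10 + 2 + 2 = 14
  host 8: 10 = 10
  host 9: 6 = 6
No arrangement into 8 hosts stays within capacity, so 9 is optimal.

9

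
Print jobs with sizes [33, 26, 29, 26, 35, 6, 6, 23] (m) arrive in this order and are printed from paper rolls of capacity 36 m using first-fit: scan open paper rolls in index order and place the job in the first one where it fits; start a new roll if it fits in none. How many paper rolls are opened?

  33 → roll 1 (new)  [load 33/36]
  26 → roll 2 (new)  [load 26/36]
  29 → roll 3 (new)  [load 29/36]
  26 → roll 4 (new)  [load 26/36]
  35 → roll 5 (new)  [load 35/36]
  6 → roll 2  [load 32/36]
  6 → roll 3  [load 35/36]
  23 → roll 6 (new)  [load 23/36]
6 paper rolls opened.

6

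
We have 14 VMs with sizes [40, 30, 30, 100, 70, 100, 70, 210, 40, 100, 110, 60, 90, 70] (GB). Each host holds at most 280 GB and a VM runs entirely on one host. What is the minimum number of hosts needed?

4

Total = 210 + 110 + 100 + 100 + 100 + 90 + 70 + 70 + 70 + 60 + 40 + 40 + 30 + 30 = 1120 GB.
Lower bound: ⌈1120/280⌉ = 4 hosts.
A packing using 4 hosts:
  host 1: 210 + 70 = 280
  host 2: 110 + 100 + 70 = 280
  host 3: 100 + 100 + 40 + 40 = 280
  host 4: 90 + 70 + 60 + 30 + 30 = 280
This matches the lower bound, so 4 is optimal.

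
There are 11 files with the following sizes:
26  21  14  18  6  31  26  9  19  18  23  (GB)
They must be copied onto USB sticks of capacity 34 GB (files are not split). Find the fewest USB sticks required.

Total = 31 + 26 + 26 + 23 + 21 + 19 + 18 + 18 + 14 + 9 + 6 = 211 GB.
Lower bound: ⌈211/34⌉ = 7 USB sticks.
Also, 8 files each exceed 17 GB, and no two of those can share a USB stick, so at least 8 USB sticks are needed.
A packing using 8 USB sticks:
  USB stick 1: 31 = 31
  USB stick 2: 26 + 6 = 32
  USB stick 3: 26 = 26
  USB stick 4: 23 + 9 = 32
  USB stick 5: 21 = 21
  USB stick 6: 19 + 14 = 33
  USB stick 7: 18 = 18
  USB stick 8: 18 = 18
This matches the lower bound, so 8 is optimal.

8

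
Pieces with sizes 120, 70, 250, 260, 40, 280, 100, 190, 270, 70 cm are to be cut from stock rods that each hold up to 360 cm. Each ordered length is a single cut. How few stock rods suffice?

5

Total = 280 + 270 + 260 + 250 + 190 + 120 + 100 + 70 + 70 + 40 = 1650 cm.
Lower bound: ⌈1650/360⌉ = 5 stock rods.
A packing using 5 stock rods:
  stock rod 1: 280 + 70 = 350
  stock rod 2: 270 + 70 = 340
  stock rod 3: 260 + 100 = 360
  stock rod 4: 250 + 40 = 290
  stock rod 5: 190 + 120 = 310
This matches the lower bound, so 5 is optimal.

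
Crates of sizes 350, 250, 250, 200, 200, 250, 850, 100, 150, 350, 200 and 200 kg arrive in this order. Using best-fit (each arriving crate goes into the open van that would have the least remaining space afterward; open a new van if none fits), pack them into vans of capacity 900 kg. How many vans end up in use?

  350 → van 1 (new)  [load 350/900]
  250 → van 1  [load 600/900]
  250 → van 1  [load 850/900]
  200 → van 2 (new)  [load 200/900]
  200 → van 2  [load 400/900]
  250 → van 2  [load 650/900]
  850 → van 3 (new)  [load 850/900]
  100 → van 2  [load 750/900]
  150 → van 2  [load 900/900]
  350 → van 4 (new)  [load 350/900]
  200 → van 4  [load 550/900]
  200 → van 4  [load 750/900]
4 vans opened.

4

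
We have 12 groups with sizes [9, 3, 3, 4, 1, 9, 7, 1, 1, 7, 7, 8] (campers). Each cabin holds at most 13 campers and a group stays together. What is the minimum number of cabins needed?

6

Total = 9 + 9 + 8 + 7 + 7 + 7 + 4 + 3 + 3 + 1 + 1 + 1 = 60 campers.
Lower bound: ⌈60/13⌉ = 5 cabins.
Also, 6 groups each exceed 13/2 campers, and no two of those can share a cabin, so at least 6 cabins are needed.
A packing using 6 cabins:
  cabin 1: 9 + 4 = 13
  cabin 2: 9 + 3 + 1 = 13
  cabin 3: 8 + 3 + 1 + 1 = 13
  cabin 4: 7 = 7
  cabin 5: 7 = 7
  cabin 6: 7 = 7
This matches the lower bound, so 6 is optimal.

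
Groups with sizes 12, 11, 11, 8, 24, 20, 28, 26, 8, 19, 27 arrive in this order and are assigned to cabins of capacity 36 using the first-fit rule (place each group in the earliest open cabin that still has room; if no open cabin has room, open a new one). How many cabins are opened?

  12 → cabin 1 (new)  [load 12/36]
  11 → cabin 1  [load 23/36]
  11 → cabin 1  [load 34/36]
  8 → cabin 2 (new)  [load 8/36]
  24 → cabin 2  [load 32/36]
  20 → cabin 3 (new)  [load 20/36]
  28 → cabin 4 (new)  [load 28/36]
  26 → cabin 5 (new)  [load 26/36]
  8 → cabin 3  [load 28/36]
  19 → cabin 6 (new)  [load 19/36]
  27 → cabin 7 (new)  [load 27/36]
7 cabins opened.

7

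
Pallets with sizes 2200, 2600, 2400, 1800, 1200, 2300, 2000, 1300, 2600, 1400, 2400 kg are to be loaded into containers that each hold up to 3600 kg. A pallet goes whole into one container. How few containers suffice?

8

Total = 2600 + 2600 + 2400 + 2400 + 2300 + 2200 + 2000 + 1800 + 1400 + 1300 + 1200 = 22200 kg.
Lower bound: ⌈22200/3600⌉ = 7 containers.
A packing using 8 containers:
  container 1: 2600 = 2600
  container 2: 2600 = 2600
  container 3: 2400 + 1200 = 3600
  container 4: 2400 = 2400
  container 5: 2300 + 1300 = 3600
  container 6: 2200 + 1400 = 3600
  container 7: 2000 = 2000
  container 8: 1800 = 1800
No arrangement into 7 containers stays within capacity, so 8 is optimal.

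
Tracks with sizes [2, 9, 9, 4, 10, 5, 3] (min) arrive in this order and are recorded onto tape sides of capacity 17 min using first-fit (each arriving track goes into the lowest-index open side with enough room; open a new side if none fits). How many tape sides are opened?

3

  2 → side 1 (new)  [load 2/17]
  9 → side 1  [load 11/17]
  9 → side 2 (new)  [load 9/17]
  4 → side 1  [load 15/17]
  10 → side 3 (new)  [load 10/17]
  5 → side 2  [load 14/17]
  3 → side 2  [load 17/17]
3 tape sides opened.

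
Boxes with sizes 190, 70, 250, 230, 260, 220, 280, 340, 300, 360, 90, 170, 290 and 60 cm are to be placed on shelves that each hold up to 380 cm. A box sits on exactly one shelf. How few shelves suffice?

Total = 360 + 340 + 300 + 290 + 280 + 260 + 250 + 230 + 220 + 190 + 170 + 90 + 70 + 60 = 3110 cm.
Lower bound: ⌈3110/380⌉ = 9 shelves.
A packing using 10 shelves:
  shelf 1: 360 = 360
  shelf 2: 340 = 340
  shelf 3: 300 + 70 = 370
  shelf 4: 290 + 90 = 380
  shelf 5: 280 + 60 = 340
  shelf 6: 260 = 260
  shelf 7: 250 = 250
  shelf 8: 230 = 230
  shelf 9: 220 = 220
  shelf 10: 190 + 170 = 360
No arrangement into 9 shelves stays within capacity, so 10 is optimal.

10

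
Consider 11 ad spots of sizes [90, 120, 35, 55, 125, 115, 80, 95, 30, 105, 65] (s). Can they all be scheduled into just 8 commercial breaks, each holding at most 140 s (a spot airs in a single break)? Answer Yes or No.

A valid assignment using 8 commercial breaks:
  break 1: 125 = 125
  break 2: 120 = 120
  break 3: 115 = 115
  break 4: 105 + 35 = 140
  break 5: 95 + 30 = 125
  break 6: 90 = 90
  break 7: 80 + 55 = 135
  break 8: 65 = 65
Every load is within 140 s, so 8 commercial breaks suffice.

Yes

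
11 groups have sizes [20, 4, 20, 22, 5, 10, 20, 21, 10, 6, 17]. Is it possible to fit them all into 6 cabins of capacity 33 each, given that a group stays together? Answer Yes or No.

Yes

A valid assignment using 6 cabins:
  cabin 1: 22 + 10 = 32
  cabin 2: 21 + 10 = 31
  cabin 3: 20 + 6 + 5 = 31
  cabin 4: 20 + 4 = 24
  cabin 5: 20 = 20
  cabin 6: 17 = 17
Every load is within 33, so 6 cabins suffice.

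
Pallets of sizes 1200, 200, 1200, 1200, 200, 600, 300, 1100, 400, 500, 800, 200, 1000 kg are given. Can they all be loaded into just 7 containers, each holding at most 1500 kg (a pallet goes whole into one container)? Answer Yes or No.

A valid assignment using 7 containers:
  container 1: 1200 + 300 = 1500
  container 2: 1200 + 200 = 1400
  container 3: 1200 + 200 = 1400
  container 4: 1100 + 400 = 1500
  container 5: 1000 + 500 = 1500
  container 6: 800 + 600 = 1400
  container 7: 200 = 200
Every load is within 1500 kg, so 7 containers suffice.

Yes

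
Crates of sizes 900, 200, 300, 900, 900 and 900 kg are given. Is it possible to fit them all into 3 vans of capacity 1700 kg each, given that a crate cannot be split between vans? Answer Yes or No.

Total = 4100 kg; ⌈4100/1700⌉ = 3.
4 crates each exceed half the capacity and cannot share a van, forcing at least 4 vans.
At least 4 vans are required, but only 3 are allowed.

No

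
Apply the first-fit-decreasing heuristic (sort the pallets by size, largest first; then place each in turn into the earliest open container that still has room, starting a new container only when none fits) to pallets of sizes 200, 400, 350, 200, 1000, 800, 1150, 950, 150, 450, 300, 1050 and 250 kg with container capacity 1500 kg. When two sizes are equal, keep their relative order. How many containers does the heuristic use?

5

Sorted descending: 1150, 1050, 1000, 950, 800, 450, 400, 350, 300, 250, 200, 200, 150.
  1150 → container 1 (new)  [load 1150/1500]
  1050 → container 2 (new)  [load 1050/1500]
  1000 → container 3 (new)  [load 1000/1500]
  950 → container 4 (new)  [load 950/1500]
  800 → container 5 (new)  [load 800/1500]
  450 → container 2  [load 1500/1500]
  400 → container 3  [load 1400/1500]
  350 → container 1  [load 1500/1500]
  300 → container 4  [load 1250/1500]
  250 → container 4  [load 1500/1500]
  200 → container 5  [load 1000/1500]
  200 → container 5  [load 1200/1500]
  150 → container 5  [load 1350/1500]
5 containers opened.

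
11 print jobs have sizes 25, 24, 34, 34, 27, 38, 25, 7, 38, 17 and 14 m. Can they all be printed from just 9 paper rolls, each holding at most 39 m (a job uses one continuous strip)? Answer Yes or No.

Yes

A valid assignment using 9 paper rolls:
  roll 1: 38 = 38
  roll 2: 38 = 38
  roll 3: 34 = 34
  roll 4: 34 = 34
  roll 5: 27 + 7 = 34
  roll 6: 25 + 14 = 39
  roll 7: 25 = 25
  roll 8: 24 = 24
  roll 9: 17 = 17
Every load is within 39 m, so 9 paper rolls suffice.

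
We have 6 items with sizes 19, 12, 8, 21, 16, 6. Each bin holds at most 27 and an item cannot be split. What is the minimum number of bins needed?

Total = 21 + 19 + 16 + 12 + 8 + 6 = 82.
Lower bound: ⌈82/27⌉ = 4 bins.
A packing using 4 bins:
  bin 1: 21 + 6 = 27
  bin 2: 19 + 8 = 27
  bin 3: 16 = 16
  bin 4: 12 = 12
This matches the lower bound, so 4 is optimal.

4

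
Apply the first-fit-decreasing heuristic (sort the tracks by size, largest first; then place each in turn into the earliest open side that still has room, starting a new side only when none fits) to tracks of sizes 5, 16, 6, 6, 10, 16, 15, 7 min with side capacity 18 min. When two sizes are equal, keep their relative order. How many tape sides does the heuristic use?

5

Sorted descending: 16, 16, 15, 10, 7, 6, 6, 5.
  16 → side 1 (new)  [load 16/18]
  16 → side 2 (new)  [load 16/18]
  15 → side 3 (new)  [load 15/18]
  10 → side 4 (new)  [load 10/18]
  7 → side 4  [load 17/18]
  6 → side 5 (new)  [load 6/18]
  6 → side 5  [load 12/18]
  5 → side 5  [load 17/18]
5 tape sides opened.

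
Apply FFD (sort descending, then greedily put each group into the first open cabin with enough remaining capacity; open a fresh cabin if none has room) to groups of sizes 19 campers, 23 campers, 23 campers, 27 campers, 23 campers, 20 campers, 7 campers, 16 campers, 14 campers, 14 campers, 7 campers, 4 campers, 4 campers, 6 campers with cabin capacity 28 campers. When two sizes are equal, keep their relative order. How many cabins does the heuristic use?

Sorted descending: 27, 23, 23, 23, 20, 19, 16, 14, 14, 7, 7, 6, 4, 4.
  27 → cabin 1 (new)  [load 27/28]
  23 → cabin 2 (new)  [load 23/28]
  23 → cabin 3 (new)  [load 23/28]
  23 → cabin 4 (new)  [load 23/28]
  20 → cabin 5 (new)  [load 20/28]
  19 → cabin 6 (new)  [load 19/28]
  16 → cabin 7 (new)  [load 16/28]
  14 → cabin 8 (new)  [load 14/28]
  14 → cabin 8  [load 28/28]
  7 → cabin 5  [load 27/28]
  7 → cabin 6  [load 26/28]
  6 → cabin 7  [load 22/28]
  4 → cabin 2  [load 27/28]
  4 → cabin 3  [load 27/28]
8 cabins opened.

8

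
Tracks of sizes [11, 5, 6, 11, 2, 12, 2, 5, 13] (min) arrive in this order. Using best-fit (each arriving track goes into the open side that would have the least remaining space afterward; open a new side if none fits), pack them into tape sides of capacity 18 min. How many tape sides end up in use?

  11 → side 1 (new)  [load 11/18]
  5 → side 1  [load 16/18]
  6 → side 2 (new)  [load 6/18]
  11 → side 2  [load 17/18]
  2 → side 1  [load 18/18]
  12 → side 3 (new)  [load 12/18]
  2 → side 3  [load 14/18]
  5 → side 4 (new)  [load 5/18]
  13 → side 4  [load 18/18]
4 tape sides opened.

4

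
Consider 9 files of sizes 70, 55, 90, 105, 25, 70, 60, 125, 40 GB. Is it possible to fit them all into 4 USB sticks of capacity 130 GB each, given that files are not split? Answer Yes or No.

No

Total = 640 GB; ⌈640/130⌉ = 5.
At least 5 USB sticks are required, but only 4 are allowed.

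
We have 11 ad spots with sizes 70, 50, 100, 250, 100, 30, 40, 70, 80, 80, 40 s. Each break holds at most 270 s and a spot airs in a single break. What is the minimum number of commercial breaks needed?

Total = 250 + 100 + 100 + 80 + 80 + 70 + 70 + 50 + 40 + 40 + 30 = 910 s.
Lower bound: ⌈910/270⌉ = 4 commercial breaks.
A packing using 4 commercial breaks:
  break 1: 250 = 250
  break 2: 100 + 100 + 70 = 270
  break 3: 80 + 80 + 70 + 40 = 270
  break 4: 50 + 40 + 30 = 120
This matches the lower bound, so 4 is optimal.

4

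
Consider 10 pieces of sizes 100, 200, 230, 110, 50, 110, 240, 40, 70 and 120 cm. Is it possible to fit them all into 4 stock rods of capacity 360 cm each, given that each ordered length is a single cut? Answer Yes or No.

A valid assignment using 4 stock rods:
  stock rod 1: 240 + 120 = 360
  stock rod 2: 230 + 110 = 340
  stock rod 3: 200 + 110 + 50 = 360
  stock rod 4: 100 + 70 + 40 = 210
Every load is within 360 cm, so 4 stock rods suffice.

Yes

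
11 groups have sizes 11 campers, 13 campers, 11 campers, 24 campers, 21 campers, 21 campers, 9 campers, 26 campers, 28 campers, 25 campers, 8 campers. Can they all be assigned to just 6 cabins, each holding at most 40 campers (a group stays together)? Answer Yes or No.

A valid assignment using 6 cabins:
  cabin 1: 28 + 11 = 39
  cabin 2: 26 + 13 = 39
  cabin 3: 25 + 11 = 36
  cabin 4: 24 + 9 = 33
  cabin 5: 21 + 8 = 29
  cabin 6: 21 = 21
Every load is within 40 campers, so 6 cabins suffice.

Yes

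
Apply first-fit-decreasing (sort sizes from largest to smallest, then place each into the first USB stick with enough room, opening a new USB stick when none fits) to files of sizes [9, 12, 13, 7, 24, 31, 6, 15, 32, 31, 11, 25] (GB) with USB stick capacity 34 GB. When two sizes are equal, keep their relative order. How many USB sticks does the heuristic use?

Sorted descending: 32, 31, 31, 25, 24, 15, 13, 12, 11, 9, 7, 6.
  32 → USB stick 1 (new)  [load 32/34]
  31 → USB stick 2 (new)  [load 31/34]
  31 → USB stick 3 (new)  [load 31/34]
  25 → USB stick 4 (new)  [load 25/34]
  24 → USB stick 5 (new)  [load 24/34]
  15 → USB stick 6 (new)  [load 15/34]
  13 → USB stick 6  [load 28/34]
  12 → USB stick 7 (new)  [load 12/34]
  11 → USB stick 7  [load 23/34]
  9 → USB stick 4  [load 34/34]
  7 → USB stick 5  [load 31/34]
  6 → USB stick 6  [load 34/34]
7 USB sticks opened.

7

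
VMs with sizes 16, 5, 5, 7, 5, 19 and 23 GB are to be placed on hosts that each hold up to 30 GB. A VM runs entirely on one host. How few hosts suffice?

3

Total = 23 + 19 + 16 + 7 + 5 + 5 + 5 = 80 GB.
Lower bound: ⌈80/30⌉ = 3 hosts.
A packing using 3 hosts:
  host 1: 23 + 7 = 30
  host 2: 19 + 5 + 5 = 29
  host 3: 16 + 5 = 21
This matches the lower bound, so 3 is optimal.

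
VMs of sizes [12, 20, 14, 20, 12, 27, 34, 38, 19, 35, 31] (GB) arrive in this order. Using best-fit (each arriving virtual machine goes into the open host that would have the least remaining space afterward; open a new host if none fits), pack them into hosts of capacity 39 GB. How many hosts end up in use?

8

  12 → host 1 (new)  [load 12/39]
  20 → host 1  [load 32/39]
  14 → host 2 (new)  [load 14/39]
  20 → host 2  [load 34/39]
  12 → host 3 (new)  [load 12/39]
  27 → host 3  [load 39/39]
  34 → host 4 (new)  [load 34/39]
  38 → host 5 (new)  [load 38/39]
  19 → host 6 (new)  [load 19/39]
  35 → host 7 (new)  [load 35/39]
  31 → host 8 (new)  [load 31/39]
8 hosts opened.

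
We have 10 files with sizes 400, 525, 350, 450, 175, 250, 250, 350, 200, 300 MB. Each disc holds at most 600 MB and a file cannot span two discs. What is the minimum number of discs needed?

6

Total = 525 + 450 + 400 + 350 + 350 + 300 + 250 + 250 + 200 + 175 = 3250 MB.
Lower bound: ⌈3250/600⌉ = 6 discs.
A packing using 6 discs:
  disc 1: 525 = 525
  disc 2: 450 = 450
  disc 3: 400 + 200 = 600
  disc 4: 350 + 250 = 600
  disc 5: 350 + 250 = 600
  disc 6: 300 + 175 = 475
This matches the lower bound, so 6 is optimal.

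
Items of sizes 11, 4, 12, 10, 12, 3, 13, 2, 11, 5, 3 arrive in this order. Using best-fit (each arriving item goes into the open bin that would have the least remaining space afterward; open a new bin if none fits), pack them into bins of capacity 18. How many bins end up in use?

6

  11 → bin 1 (new)  [load 11/18]
  4 → bin 1  [load 15/18]
  12 → bin 2 (new)  [load 12/18]
  10 → bin 3 (new)  [load 10/18]
  12 → bin 4 (new)  [load 12/18]
  3 → bin 1  [load 18/18]
  13 → bin 5 (new)  [load 13/18]
  2 → bin 5  [load 15/18]
  11 → bin 6 (new)  [load 11/18]
  5 → bin 2  [load 17/18]
  3 → bin 5  [load 18/18]
6 bins opened.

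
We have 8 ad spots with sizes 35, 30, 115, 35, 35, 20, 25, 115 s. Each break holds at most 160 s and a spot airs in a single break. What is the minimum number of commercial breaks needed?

3

Total = 115 + 115 + 35 + 35 + 35 + 30 + 25 + 20 = 410 s.
Lower bound: ⌈410/160⌉ = 3 commercial breaks.
A packing using 3 commercial breaks:
  break 1: 115 + 35 = 150
  break 2: 115 + 35 = 150
  break 3: 35 + 30 + 25 + 20 = 110
This matches the lower bound, so 3 is optimal.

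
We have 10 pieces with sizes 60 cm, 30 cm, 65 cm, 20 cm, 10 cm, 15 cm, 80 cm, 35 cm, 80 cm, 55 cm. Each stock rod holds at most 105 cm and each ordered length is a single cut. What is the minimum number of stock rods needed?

Total = 80 + 80 + 65 + 60 + 55 + 35 + 30 + 20 + 15 + 10 = 450 cm.
Lower bound: ⌈450/105⌉ = 5 stock rods.
A packing using 5 stock rods:
  stock rod 1: 80 + 20 = 100
  stock rod 2: 80 + 15 + 10 = 105
  stock rod 3: 65 + 35 = 100
  stock rod 4: 60 + 30 = 90
  stock rod 5: 55 = 55
This matches the lower bound, so 5 is optimal.

5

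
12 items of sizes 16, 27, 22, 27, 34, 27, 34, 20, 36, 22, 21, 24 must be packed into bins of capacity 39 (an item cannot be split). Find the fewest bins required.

11

Total = 36 + 34 + 34 + 27 + 27 + 27 + 24 + 22 + 22 + 21 + 20 + 16 = 310.
Lower bound: ⌈310/39⌉ = 8 bins.
Also, 11 items each exceed 39/2, and no two of those can share a bin, so at least 11 bins are needed.
A packing using 11 bins:
  bin 1: 36 = 36
  bin 2: 34 = 34
  bin 3: 34 = 34
  bin 4: 27 = 27
  bin 5: 27 = 27
  bin 6: 27 = 27
  bin 7: 24 = 24
  bin 8: 22 + 16 = 38
  bin 9: 22 = 22
  bin 10: 21 = 21
  bin 11: 20 = 20
This matches the lower bound, so 11 is optimal.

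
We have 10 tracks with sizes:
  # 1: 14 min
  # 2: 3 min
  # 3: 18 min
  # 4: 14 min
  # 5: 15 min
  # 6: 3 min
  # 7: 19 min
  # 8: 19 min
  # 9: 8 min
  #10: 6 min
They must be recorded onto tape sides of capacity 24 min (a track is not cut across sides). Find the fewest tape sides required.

Total = 19 + 19 + 18 + 15 + 14 + 14 + 8 + 6 + 3 + 3 = 119 min.
Lower bound: ⌈119/24⌉ = 5 tape sides.
Also, 6 tracks each exceed 12 min, and no two of those can share a side, so at least 6 tape sides are needed.
A packing using 6 tape sides:
  side 1: 19 + 3 = 22
  side 2: 19 + 3 = 22
  side 3: 18 + 6 = 24
  side 4: 15 + 8 = 23
  side 5: 14 = 14
  side 6: 14 = 14
This matches the lower bound, so 6 is optimal.

6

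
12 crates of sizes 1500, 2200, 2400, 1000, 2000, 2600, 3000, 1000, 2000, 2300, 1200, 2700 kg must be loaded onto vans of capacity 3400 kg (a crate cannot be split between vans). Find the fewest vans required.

9

Total = 3000 + 2700 + 2600 + 2400 + 2300 + 2200 + 2000 + 2000 + 1500 + 1200 + 1000 + 1000 = 23900 kg.
Lower bound: ⌈23900/3400⌉ = 8 vans.
A packing using 9 vans:
  van 1: 3000 = 3000
  van 2: 2700 = 2700
  van 3: 2600 = 2600
  van 4: 2400 + 1000 = 3400
  van 5: 2300 + 1000 = 3300
  van 6: 2200 + 1200 = 3400
  van 7: 2000 = 2000
  van 8: 2000 = 2000
  van 9: 1500 = 1500
No arrangement into 8 vans stays within capacity, so 9 is optimal.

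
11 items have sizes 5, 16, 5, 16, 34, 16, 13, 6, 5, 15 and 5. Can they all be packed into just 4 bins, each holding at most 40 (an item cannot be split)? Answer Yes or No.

Yes

A valid assignment using 4 bins:
  bin 1: 34 + 6 = 40
  bin 2: 16 + 16 + 5 = 37
  bin 3: 16 + 15 + 5 = 36
  bin 4: 13 + 5 + 5 = 23
Every load is within 40, so 4 bins suffice.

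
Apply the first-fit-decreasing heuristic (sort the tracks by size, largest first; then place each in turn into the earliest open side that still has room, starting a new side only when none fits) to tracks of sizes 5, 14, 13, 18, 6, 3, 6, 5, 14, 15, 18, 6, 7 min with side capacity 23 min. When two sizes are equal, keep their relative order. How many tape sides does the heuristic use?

6

Sorted descending: 18, 18, 15, 14, 14, 13, 7, 6, 6, 6, 5, 5, 3.
  18 → side 1 (new)  [load 18/23]
  18 → side 2 (new)  [load 18/23]
  15 → side 3 (new)  [load 15/23]
  14 → side 4 (new)  [load 14/23]
  14 → side 5 (new)  [load 14/23]
  13 → side 6 (new)  [load 13/23]
  7 → side 3  [load 22/23]
  6 → side 4  [load 20/23]
  6 → side 5  [load 20/23]
  6 → side 6  [load 19/23]
  5 → side 1  [load 23/23]
  5 → side 2  [load 23/23]
  3 → side 4  [load 23/23]
6 tape sides opened.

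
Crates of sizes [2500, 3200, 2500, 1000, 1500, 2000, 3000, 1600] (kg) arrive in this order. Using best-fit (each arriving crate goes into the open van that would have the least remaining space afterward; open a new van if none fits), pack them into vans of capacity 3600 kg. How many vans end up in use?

  2500 → van 1 (new)  [load 2500/3600]
  3200 → van 2 (new)  [load 3200/3600]
  2500 → van 3 (new)  [load 2500/3600]
  1000 → van 1  [load 3500/3600]
  1500 → van 4 (new)  [load 1500/3600]
  2000 → van 4  [load 3500/3600]
  3000 → van 5 (new)  [load 3000/3600]
  1600 → van 6 (new)  [load 1600/3600]
6 vans opened.

6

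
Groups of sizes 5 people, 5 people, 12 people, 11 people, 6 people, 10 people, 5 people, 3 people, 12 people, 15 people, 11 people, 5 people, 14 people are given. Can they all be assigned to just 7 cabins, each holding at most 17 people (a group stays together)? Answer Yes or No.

Yes

A valid assignment using 7 cabins:
  cabin 1: 15 = 15
  cabin 2: 14 + 3 = 17
  cabin 3: 12 + 5 = 17
  cabin 4: 12 + 5 = 17
  cabin 5: 11 + 6 = 17
  cabin 6: 11 + 5 = 16
  cabin 7: 10 + 5 = 15
Every load is within 17 people, so 7 cabins suffice.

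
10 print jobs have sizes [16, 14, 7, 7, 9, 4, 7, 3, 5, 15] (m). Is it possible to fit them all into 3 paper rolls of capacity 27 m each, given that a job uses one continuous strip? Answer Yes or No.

Total = 87 m; ⌈87/27⌉ = 4.
At least 4 paper rolls are required, but only 3 are allowed.

No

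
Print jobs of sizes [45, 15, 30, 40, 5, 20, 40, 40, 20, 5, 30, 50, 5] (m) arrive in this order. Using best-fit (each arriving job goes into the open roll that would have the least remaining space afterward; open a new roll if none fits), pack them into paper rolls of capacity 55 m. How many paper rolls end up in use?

8

  45 → roll 1 (new)  [load 45/55]
  15 → roll 2 (new)  [load 15/55]
  30 → roll 2  [load 45/55]
  40 → roll 3 (new)  [load 40/55]
  5 → roll 1  [load 50/55]
  20 → roll 4 (new)  [load 20/55]
  40 → roll 5 (new)  [load 40/55]
  40 → roll 6 (new)  [load 40/55]
  20 → roll 4  [load 40/55]
  5 → roll 1  [load 55/55]
  30 → roll 7 (new)  [load 30/55]
  50 → roll 8 (new)  [load 50/55]
  5 → roll 8  [load 55/55]
8 paper rolls opened.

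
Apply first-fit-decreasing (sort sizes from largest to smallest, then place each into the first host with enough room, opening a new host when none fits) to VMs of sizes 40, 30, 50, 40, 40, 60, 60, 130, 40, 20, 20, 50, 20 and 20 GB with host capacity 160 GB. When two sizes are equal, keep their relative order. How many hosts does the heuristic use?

4

Sorted descending: 130, 60, 60, 50, 50, 40, 40, 40, 40, 30, 20, 20, 20, 20.
  130 → host 1 (new)  [load 130/160]
  60 → host 2 (new)  [load 60/160]
  60 → host 2  [load 120/160]
  50 → host 3 (new)  [load 50/160]
  50 → host 3  [load 100/160]
  40 → host 2  [load 160/160]
  40 → host 3  [load 140/160]
  40 → host 4 (new)  [load 40/160]
  40 → host 4  [load 80/160]
  30 → host 1  [load 160/160]
  20 → host 3  [load 160/160]
  20 → host 4  [load 100/160]
  20 → host 4  [load 120/160]
  20 → host 4  [load 140/160]
4 hosts opened.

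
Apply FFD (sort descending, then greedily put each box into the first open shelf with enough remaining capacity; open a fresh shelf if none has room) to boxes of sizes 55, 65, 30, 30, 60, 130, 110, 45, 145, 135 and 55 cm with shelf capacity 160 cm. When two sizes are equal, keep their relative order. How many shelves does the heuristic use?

6

Sorted descending: 145, 135, 130, 110, 65, 60, 55, 55, 45, 30, 30.
  145 → shelf 1 (new)  [load 145/160]
  135 → shelf 2 (new)  [load 135/160]
  130 → shelf 3 (new)  [load 130/160]
  110 → shelf 4 (new)  [load 110/160]
  65 → shelf 5 (new)  [load 65/160]
  60 → shelf 5  [load 125/160]
  55 → shelf 6 (new)  [load 55/160]
  55 → shelf 6  [load 110/160]
  45 → shelf 4  [load 155/160]
  30 → shelf 3  [load 160/160]
  30 → shelf 5  [load 155/160]
6 shelves opened.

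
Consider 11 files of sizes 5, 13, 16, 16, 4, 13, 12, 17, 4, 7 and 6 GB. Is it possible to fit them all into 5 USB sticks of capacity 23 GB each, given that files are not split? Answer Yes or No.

Total = 113 GB; ⌈113/23⌉ = 5.
6 files each exceed half the capacity and cannot share a USB stick, forcing at least 6 USB sticks.
At least 6 USB sticks are required, but only 5 are allowed.

No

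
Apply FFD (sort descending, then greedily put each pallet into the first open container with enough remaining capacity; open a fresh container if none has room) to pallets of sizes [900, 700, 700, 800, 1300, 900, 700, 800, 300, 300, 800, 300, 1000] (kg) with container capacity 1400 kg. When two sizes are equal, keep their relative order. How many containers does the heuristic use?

9

Sorted descending: 1300, 1000, 900, 900, 800, 800, 800, 700, 700, 700, 300, 300, 300.
  1300 → container 1 (new)  [load 1300/1400]
  1000 → container 2 (new)  [load 1000/1400]
  900 → container 3 (new)  [load 900/1400]
  900 → container 4 (new)  [load 900/1400]
  800 → container 5 (new)  [load 800/1400]
  800 → container 6 (new)  [load 800/1400]
  800 → container 7 (new)  [load 800/1400]
  700 → container 8 (new)  [load 700/1400]
  700 → container 8  [load 1400/1400]
  700 → container 9 (new)  [load 700/1400]
  300 → container 2  [load 1300/1400]
  300 → container 3  [load 1200/1400]
  300 → container 4  [load 1200/1400]
9 containers opened.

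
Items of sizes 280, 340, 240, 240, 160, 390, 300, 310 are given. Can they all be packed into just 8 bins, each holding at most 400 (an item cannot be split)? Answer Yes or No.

A valid assignment using 7 bins:
  bin 1: 390 = 390
  bin 2: 340 = 340
  bin 3: 310 = 310
  bin 4: 300 = 300
  bin 5: 280 = 280
  bin 6: 240 + 160 = 400
  bin 7: 240 = 240
That uses only 7 ≤ 8, so 8 bins are enough.

Yes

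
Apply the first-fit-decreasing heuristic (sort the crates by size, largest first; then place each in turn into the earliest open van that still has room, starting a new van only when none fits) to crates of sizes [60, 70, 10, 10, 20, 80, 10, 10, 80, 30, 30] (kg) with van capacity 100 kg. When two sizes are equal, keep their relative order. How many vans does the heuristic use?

Sorted descending: 80, 80, 70, 60, 30, 30, 20, 10, 10, 10, 10.
  80 → van 1 (new)  [load 80/100]
  80 → van 2 (new)  [load 80/100]
  70 → van 3 (new)  [load 70/100]
  60 → van 4 (new)  [load 60/100]
  30 → van 3  [load 100/100]
  30 → van 4  [load 90/100]
  20 → van 1  [load 100/100]
  10 → van 2  [load 90/100]
  10 → van 2  [load 100/100]
  10 → van 4  [load 100/100]
  10 → van 5 (new)  [load 10/100]
5 vans opened.

5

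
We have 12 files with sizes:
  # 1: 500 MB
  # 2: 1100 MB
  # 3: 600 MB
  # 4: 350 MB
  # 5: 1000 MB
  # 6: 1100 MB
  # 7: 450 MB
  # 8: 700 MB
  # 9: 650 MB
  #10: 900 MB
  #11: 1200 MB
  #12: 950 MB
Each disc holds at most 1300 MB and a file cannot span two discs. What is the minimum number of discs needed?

9

Total = 1200 + 1100 + 1100 + 1000 + 950 + 900 + 700 + 650 + 600 + 500 + 450 + 350 = 9500 MB.
Lower bound: ⌈9500/1300⌉ = 8 discs.
A packing using 9 discs:
  disc 1: 1200 = 1200
  disc 2: 1100 = 1100
  disc 3: 1100 = 1100
  disc 4: 1000 = 1000
  disc 5: 950 + 350 = 1300
  disc 6: 900 = 900
  disc 7: 700 + 600 = 1300
  disc 8: 650 + 500 = 1150
  disc 9: 450 = 450
No arrangement into 8 discs stays within capacity, so 9 is optimal.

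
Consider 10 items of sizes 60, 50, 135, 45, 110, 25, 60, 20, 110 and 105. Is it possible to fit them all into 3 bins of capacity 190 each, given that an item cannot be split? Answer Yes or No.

Total = 720; ⌈720/190⌉ = 4.
At least 4 bins are required, but only 3 are allowed.

No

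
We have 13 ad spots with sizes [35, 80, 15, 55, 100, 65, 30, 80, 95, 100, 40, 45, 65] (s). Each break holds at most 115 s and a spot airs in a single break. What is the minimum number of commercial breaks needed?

8

Total = 100 + 100 + 95 + 80 + 80 + 65 + 65 + 55 + 45 + 40 + 35 + 30 + 15 = 805 s.
Lower bound: ⌈805/115⌉ = 7 commercial breaks.
A packing using 8 commercial breaks:
  break 1: 100 + 15 = 115
  break 2: 100 = 100
  break 3: 95 = 95
  break 4: 80 + 35 = 115
  break 5: 80 + 30 = 110
  break 6: 65 + 45 = 110
  break 7: 65 + 40 = 105
  break 8: 55 = 55
No arrangement into 7 commercial breaks stays within capacity, so 8 is optimal.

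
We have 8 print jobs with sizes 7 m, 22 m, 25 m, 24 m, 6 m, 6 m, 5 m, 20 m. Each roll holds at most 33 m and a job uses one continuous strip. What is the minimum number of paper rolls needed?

Total = 25 + 24 + 22 + 20 + 7 + 6 + 6 + 5 = 115 m.
Lower bound: ⌈115/33⌉ = 4 paper rolls.
A packing using 4 paper rolls:
  roll 1: 25 + 7 = 32
  roll 2: 24 + 6 = 30
  roll 3: 22 + 6 + 5 = 33
  roll 4: 20 = 20
This matches the lower bound, so 4 is optimal.

4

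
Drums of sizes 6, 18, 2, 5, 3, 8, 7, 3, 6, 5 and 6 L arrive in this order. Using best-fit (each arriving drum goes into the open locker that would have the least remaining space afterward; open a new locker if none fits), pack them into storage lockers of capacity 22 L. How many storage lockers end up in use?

  6 → locker 1 (new)  [load 6/22]
  18 → locker 2 (new)  [load 18/22]
  2 → locker 2  [load 20/22]
  5 → locker 1  [load 11/22]
  3 → locker 1  [load 14/22]
  8 → locker 1  [load 22/22]
  7 → locker 3 (new)  [load 7/22]
  3 → locker 3  [load 10/22]
  6 → locker 3  [load 16/22]
  5 → locker 3  [load 21/22]
  6 → locker 4 (new)  [load 6/22]
4 storage lockers opened.

4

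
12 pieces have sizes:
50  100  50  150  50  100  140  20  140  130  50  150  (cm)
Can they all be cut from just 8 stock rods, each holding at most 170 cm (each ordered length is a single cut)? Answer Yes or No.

Yes

A valid assignment using 8 stock rods:
  stock rod 1: 150 + 20 = 170
  stock rod 2: 150 = 150
  stock rod 3: 140 = 140
  stock rod 4: 140 = 140
  stock rod 5: 130 = 130
  stock rod 6: 100 + 50 = 150
  stock rod 7: 100 + 50 = 150
  stock rod 8: 50 + 50 = 100
Every load is within 170 cm, so 8 stock rods suffice.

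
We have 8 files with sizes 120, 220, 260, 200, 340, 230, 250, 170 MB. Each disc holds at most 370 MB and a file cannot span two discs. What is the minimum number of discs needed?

Total = 340 + 260 + 250 + 230 + 220 + 200 + 170 + 120 = 1790 MB.
Lower bound: ⌈1790/370⌉ = 5 discs.
Also, 6 files each exceed 185 MB, and no two of those can share a disc, so at least 6 discs are needed.
A packing using 6 discs:
  disc 1: 340 = 340
  disc 2: 260 = 260
  disc 3: 250 + 120 = 370
  disc 4: 230 = 230
  disc 5: 220 = 220
  disc 6: 200 + 170 = 370
This matches the lower bound, so 6 is optimal.

6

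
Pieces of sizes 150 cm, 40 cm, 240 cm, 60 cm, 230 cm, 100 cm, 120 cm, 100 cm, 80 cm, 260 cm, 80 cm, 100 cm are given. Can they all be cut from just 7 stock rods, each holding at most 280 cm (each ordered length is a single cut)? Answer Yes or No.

A valid assignment using 6 stock rods:
  stock rod 1: 260 = 260
  stock rod 2: 240 + 40 = 280
  stock rod 3: 230 = 230
  stock rod 4: 150 + 120 = 270
  stock rod 5: 100 + 100 + 80 = 280
  stock rod 6: 100 + 80 + 60 = 240
That uses only 6 ≤ 7, so 7 stock rods are enough.

Yes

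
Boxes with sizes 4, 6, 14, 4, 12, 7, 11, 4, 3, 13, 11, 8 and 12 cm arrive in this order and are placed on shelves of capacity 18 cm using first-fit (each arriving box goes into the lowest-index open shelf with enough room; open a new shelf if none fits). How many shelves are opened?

  4 → shelf 1 (new)  [load 4/18]
  6 → shelf 1  [load 10/18]
  14 → shelf 2 (new)  [load 14/18]
  4 → shelf 1  [load 14/18]
  12 → shelf 3 (new)  [load 12/18]
  7 → shelf 4 (new)  [load 7/18]
  11 → shelf 4  [load 18/18]
  4 → shelf 1  [load 18/18]
  3 → shelf 2  [load 17/18]
  13 → shelf 5 (new)  [load 13/18]
  11 → shelf 6 (new)  [load 11/18]
  8 → shelf 7 (new)  [load 8/18]
  12 → shelf 8 (new)  [load 12/18]
8 shelves opened.

8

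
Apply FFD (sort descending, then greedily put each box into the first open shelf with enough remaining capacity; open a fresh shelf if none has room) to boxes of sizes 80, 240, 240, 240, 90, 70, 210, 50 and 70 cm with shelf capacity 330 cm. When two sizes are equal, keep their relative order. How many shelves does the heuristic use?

4

Sorted descending: 240, 240, 240, 210, 90, 80, 70, 70, 50.
  240 → shelf 1 (new)  [load 240/330]
  240 → shelf 2 (new)  [load 240/330]
  240 → shelf 3 (new)  [load 240/330]
  210 → shelf 4 (new)  [load 210/330]
  90 → shelf 1  [load 330/330]
  80 → shelf 2  [load 320/330]
  70 → shelf 3  [load 310/330]
  70 → shelf 4  [load 280/330]
  50 → shelf 4  [load 330/330]
4 shelves opened.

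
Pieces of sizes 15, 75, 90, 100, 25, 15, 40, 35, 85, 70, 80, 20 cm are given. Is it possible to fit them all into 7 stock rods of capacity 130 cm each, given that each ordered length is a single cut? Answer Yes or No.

Yes

A valid assignment using 6 stock rods:
  stock rod 1: 100 + 25 = 125
  stock rod 2: 90 + 40 = 130
  stock rod 3: 85 + 35 = 120
  stock rod 4: 80 + 20 + 15 + 15 = 130
  stock rod 5: 75 = 75
  stock rod 6: 70 = 70
That uses only 6 ≤ 7, so 7 stock rods are enough.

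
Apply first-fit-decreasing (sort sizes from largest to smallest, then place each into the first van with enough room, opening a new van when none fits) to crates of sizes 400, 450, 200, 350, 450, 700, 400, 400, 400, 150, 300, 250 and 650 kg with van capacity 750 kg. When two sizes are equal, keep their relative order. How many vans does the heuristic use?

8

Sorted descending: 700, 650, 450, 450, 400, 400, 400, 400, 350, 300, 250, 200, 150.
  700 → van 1 (new)  [load 700/750]
  650 → van 2 (new)  [load 650/750]
  450 → van 3 (new)  [load 450/750]
  450 → van 4 (new)  [load 450/750]
  400 → van 5 (new)  [load 400/750]
  400 → van 6 (new)  [load 400/750]
  400 → van 7 (new)  [load 400/750]
  400 → van 8 (new)  [load 400/750]
  350 → van 5  [load 750/750]
  300 → van 3  [load 750/750]
  250 → van 4  [load 700/750]
  200 → van 6  [load 600/750]
  150 → van 6  [load 750/750]
8 vans opened.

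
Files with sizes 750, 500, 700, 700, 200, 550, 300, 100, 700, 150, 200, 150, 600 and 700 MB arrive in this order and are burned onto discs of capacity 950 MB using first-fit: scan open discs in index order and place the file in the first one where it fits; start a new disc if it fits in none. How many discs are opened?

  750 → disc 1 (new)  [load 750/950]
  500 → disc 2 (new)  [load 500/950]
  700 → disc 3 (new)  [load 700/950]
  700 → disc 4 (new)  [load 700/950]
  200 → disc 1  [load 950/950]
  550 → disc 5 (new)  [load 550/950]
  300 → disc 2  [load 800/950]
  100 → disc 2  [load 900/950]
  700 → disc 6 (new)  [load 700/950]
  150 → disc 3  [load 850/950]
  200 → disc 4  [load 900/950]
  150 → disc 5  [load 700/950]
  600 → disc 7 (new)  [load 600/950]
  700 → disc 8 (new)  [load 700/950]
8 discs opened.

8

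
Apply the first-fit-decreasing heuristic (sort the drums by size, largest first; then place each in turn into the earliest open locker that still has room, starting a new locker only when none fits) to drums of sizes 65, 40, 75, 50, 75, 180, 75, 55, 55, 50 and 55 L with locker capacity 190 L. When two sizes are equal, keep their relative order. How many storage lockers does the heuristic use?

Sorted descending: 180, 75, 75, 75, 65, 55, 55, 55, 50, 50, 40.
  180 → locker 1 (new)  [load 180/190]
  75 → locker 2 (new)  [load 75/190]
  75 → locker 2  [load 150/190]
  75 → locker 3 (new)  [load 75/190]
  65 → locker 3  [load 140/190]
  55 → locker 4 (new)  [load 55/190]
  55 → locker 4  [load 110/190]
  55 → locker 4  [load 165/190]
  50 → locker 3  [load 190/190]
  50 → locker 5 (new)  [load 50/190]
  40 → locker 2  [load 190/190]
5 storage lockers opened.

5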